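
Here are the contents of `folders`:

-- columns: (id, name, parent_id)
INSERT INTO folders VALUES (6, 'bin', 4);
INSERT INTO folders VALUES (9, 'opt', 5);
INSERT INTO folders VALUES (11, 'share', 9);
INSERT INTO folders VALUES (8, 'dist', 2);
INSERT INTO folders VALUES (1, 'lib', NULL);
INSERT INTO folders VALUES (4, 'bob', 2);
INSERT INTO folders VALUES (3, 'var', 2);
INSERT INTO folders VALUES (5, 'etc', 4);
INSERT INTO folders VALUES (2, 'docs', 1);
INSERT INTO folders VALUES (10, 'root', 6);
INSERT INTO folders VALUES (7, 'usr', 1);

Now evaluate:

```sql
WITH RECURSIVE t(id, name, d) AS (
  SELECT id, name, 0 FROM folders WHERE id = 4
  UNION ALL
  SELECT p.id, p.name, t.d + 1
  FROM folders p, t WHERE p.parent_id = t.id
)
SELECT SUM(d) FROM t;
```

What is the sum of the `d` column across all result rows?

9

Base: id=4 (bob) at d 0.
Iteration 1: rows with parent_id in {4} -> etc (id 5, d 1), bin (id 6, d 1).
Iteration 2: rows with parent_id in {5,6} -> opt (id 9, d 2), root (id 10, d 2).
Iteration 3: rows with parent_id in {9,10} -> share (id 11, d 3).
Iteration 4: no rows with parent_id in {11}; recursion stops.
SUM(d) = 0 + 1 + 1 + 2 + 2 + 3 = 9.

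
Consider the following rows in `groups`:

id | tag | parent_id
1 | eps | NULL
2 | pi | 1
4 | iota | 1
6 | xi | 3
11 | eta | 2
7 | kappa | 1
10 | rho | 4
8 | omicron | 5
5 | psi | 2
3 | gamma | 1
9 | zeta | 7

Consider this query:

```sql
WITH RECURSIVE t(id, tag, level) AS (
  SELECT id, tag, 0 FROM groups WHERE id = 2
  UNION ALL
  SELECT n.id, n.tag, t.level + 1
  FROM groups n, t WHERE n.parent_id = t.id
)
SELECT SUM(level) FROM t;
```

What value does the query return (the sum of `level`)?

Base: id=2 (pi) at level 0.
Iteration 1: rows with parent_id in {2} -> psi (id 5, level 1), eta (id 11, level 1).
Iteration 2: rows with parent_id in {5,11} -> omicron (id 8, level 2).
Iteration 3: no rows with parent_id in {8}; recursion stops.
SUM(level) = 0 + 1 + 1 + 2 = 4.

4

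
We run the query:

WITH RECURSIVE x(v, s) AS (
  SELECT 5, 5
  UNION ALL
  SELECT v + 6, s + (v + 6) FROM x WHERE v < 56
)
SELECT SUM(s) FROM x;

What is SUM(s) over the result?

Base: v=5, s=5.
Iteration 1: 5 < 56 holds -> v = 5 + 6 = 11, s = 5 + 11 = 16.
Iteration 2: 11 < 56 holds -> v = 11 + 6 = 17, s = 16 + 17 = 33.
Iteration 3: 17 < 56 holds -> v = 17 + 6 = 23, s = 33 + 23 = 56.
Iteration 4: 23 < 56 holds -> v = 23 + 6 = 29, s = 56 + 29 = 85.
Iteration 5: 29 < 56 holds -> v = 29 + 6 = 35, s = 85 + 35 = 120.
Iteration 6: 35 < 56 holds -> v = 35 + 6 = 41, s = 120 + 41 = 161.
Iteration 7: 41 < 56 holds -> v = 41 + 6 = 47, s = 161 + 47 = 208.
Iteration 8: 47 < 56 holds -> v = 47 + 6 = 53, s = 208 + 53 = 261.
Iteration 9: 53 < 56 holds -> v = 53 + 6 = 59, s = 261 + 59 = 320.
Iteration 10: 59 < 56 fails; recursion stops.
SUM(s) = 5 + 16 + 33 + 56 + 85 + 120 + 161 + 208 + 261 + 320 = 1265.

1265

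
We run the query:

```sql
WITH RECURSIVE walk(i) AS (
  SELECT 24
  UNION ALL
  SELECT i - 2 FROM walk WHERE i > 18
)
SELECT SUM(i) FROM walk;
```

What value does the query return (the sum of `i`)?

Base: i=24.
Iteration 1: 24 > 18 holds -> i = 24 - 2 = 22.
Iteration 2: 22 > 18 holds -> i = 22 - 2 = 20.
Iteration 3: 20 > 18 holds -> i = 20 - 2 = 18.
Iteration 4: 18 > 18 fails; recursion stops.
SUM(i) = 24 + 22 + 20 + 18 = 84.

84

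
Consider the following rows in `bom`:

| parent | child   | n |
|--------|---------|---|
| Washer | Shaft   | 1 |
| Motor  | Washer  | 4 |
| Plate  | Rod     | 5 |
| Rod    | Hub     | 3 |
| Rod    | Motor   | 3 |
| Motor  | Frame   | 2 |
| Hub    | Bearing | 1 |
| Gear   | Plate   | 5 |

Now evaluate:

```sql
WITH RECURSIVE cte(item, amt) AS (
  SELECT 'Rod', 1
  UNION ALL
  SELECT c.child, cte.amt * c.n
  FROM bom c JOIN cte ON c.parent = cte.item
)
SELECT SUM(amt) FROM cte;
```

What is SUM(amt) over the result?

40

Base: (Rod, amt=1).
Iteration 1: components of {Rod} -> Hub = 1*3 = 3, Motor = 1*3 = 3.
Iteration 2: components of {Hub,Motor} -> Bearing = 3*1 = 3, Frame = 3*2 = 6, Washer = 3*4 = 12.
Iteration 3: components of {Bearing,Frame,Washer} -> Shaft = 12*1 = 12.
Iteration 4: no further components; recursion stops.
SUM(amt) = 1 + 3 + 3 + 3 + 6 + 12 + 12 = 40.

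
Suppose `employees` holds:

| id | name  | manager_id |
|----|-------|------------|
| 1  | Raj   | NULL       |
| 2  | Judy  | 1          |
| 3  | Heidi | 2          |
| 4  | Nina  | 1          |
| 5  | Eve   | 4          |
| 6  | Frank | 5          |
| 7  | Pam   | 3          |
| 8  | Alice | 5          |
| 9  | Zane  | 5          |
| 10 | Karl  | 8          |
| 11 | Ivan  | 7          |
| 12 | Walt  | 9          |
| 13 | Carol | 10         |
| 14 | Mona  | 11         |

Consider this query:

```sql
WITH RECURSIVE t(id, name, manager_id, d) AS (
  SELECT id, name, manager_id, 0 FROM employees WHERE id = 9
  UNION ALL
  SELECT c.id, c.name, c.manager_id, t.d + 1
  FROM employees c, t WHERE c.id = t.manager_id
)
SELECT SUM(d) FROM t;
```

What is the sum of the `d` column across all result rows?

6

Base: id=9 (Zane), manager_id=5, d 0.
Iteration 1: join on id=5 -> Eve (id 5, manager_id=4, d 1).
Iteration 2: join on id=4 -> Nina (id 4, manager_id=1, d 2).
Iteration 3: join on id=1 -> Raj (id 1, manager_id=NULL, d 3).
Iteration 4: manager_id is NULL; no match; recursion stops.
SUM(d) = 0 + 1 + 2 + 3 = 6.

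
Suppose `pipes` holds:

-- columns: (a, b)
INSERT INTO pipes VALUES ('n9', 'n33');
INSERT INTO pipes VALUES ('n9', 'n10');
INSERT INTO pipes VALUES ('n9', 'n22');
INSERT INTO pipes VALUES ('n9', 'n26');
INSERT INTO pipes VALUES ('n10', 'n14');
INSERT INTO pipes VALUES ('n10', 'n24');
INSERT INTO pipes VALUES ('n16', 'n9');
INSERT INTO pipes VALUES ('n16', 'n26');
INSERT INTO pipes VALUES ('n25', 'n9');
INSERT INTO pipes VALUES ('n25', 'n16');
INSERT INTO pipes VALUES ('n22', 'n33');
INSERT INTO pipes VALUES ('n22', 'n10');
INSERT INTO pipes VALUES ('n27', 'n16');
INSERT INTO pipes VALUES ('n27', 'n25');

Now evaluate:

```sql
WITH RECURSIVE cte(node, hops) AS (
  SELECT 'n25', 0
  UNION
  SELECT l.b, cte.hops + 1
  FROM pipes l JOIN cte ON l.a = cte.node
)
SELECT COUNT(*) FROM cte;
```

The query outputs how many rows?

Base: (n25, hops=0).
Iteration 1: edges from {n25} -> (n16, hops=1), (n9, hops=1).
Iteration 2: edges from {n16,n9} -> (n10, hops=2), (n22, hops=2), (n26, hops=2), (n33, hops=2), (n9, hops=2). [UNION drops 1 duplicate row(s)]
Iteration 3: edges from {n10,n22,n26,n33,n9} -> (n10, hops=3), (n14, hops=3), (n22, hops=3), (n24, hops=3), (n26, hops=3), (n33, hops=3). [UNION drops 2 duplicate row(s)]
Iteration 4: edges from {n10,n14,n22,n24,n26,n33} -> (n10, hops=4), (n14, hops=4), (n24, hops=4), (n33, hops=4).
Iteration 5: edges from {n10,n14,n24,n33} -> (n14, hops=5), (n24, hops=5).
Iteration 6: no outgoing edges from {n14,n24}; recursion stops.
Total rows emitted: 20.

20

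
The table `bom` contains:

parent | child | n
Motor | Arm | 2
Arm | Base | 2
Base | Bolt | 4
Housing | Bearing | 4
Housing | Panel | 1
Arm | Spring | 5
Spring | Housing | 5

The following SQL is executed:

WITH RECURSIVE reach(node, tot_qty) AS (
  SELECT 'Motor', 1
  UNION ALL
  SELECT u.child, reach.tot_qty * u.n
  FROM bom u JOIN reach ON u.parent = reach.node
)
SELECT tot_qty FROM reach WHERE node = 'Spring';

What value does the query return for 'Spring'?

Base: (Motor, tot_qty=1).
Iteration 1: components of {Motor} -> Arm = 1*2 = 2.
Iteration 2: components of {Arm} -> Base = 2*2 = 4, Spring = 2*5 = 10.
Iteration 3: components of {Base,Spring} -> Bolt = 4*4 = 16, Housing = 10*5 = 50.
Iteration 4: components of {Bolt,Housing} -> Bearing = 50*4 = 200, Panel = 50*1 = 50.
Iteration 5: no further components; recursion stops.

10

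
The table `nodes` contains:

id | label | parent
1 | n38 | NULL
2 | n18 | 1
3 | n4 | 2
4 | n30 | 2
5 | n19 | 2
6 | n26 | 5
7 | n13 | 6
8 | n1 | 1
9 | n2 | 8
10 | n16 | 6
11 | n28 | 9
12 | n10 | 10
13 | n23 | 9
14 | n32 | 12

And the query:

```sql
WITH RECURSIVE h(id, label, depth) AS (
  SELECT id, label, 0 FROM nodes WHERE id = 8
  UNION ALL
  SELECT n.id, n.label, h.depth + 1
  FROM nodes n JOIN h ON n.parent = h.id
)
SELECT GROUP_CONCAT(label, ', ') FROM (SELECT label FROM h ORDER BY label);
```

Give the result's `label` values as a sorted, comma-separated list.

Base: id=8 (n1) at depth 0.
Iteration 1: rows with parent in {8} -> n2 (id 9, depth 1).
Iteration 2: rows with parent in {9} -> n28 (id 11, depth 2), n23 (id 13, depth 2).
Iteration 3: no rows with parent in {11,13}; recursion stops.

n1, n2, n23, n28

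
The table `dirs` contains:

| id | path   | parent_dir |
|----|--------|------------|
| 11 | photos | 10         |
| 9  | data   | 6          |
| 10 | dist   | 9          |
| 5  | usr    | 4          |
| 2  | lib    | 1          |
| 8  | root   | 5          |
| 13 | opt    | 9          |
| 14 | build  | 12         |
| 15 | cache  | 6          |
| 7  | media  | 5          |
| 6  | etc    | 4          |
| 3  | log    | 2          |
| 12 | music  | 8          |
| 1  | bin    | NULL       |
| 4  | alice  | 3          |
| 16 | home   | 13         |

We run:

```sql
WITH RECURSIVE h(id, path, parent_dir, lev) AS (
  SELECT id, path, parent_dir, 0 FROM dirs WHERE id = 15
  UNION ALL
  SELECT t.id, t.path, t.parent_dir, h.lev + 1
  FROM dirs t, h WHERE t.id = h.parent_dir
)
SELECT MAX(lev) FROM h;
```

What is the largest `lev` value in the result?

Base: id=15 (cache), parent_dir=6, lev 0.
Iteration 1: join on id=6 -> etc (id 6, parent_dir=4, lev 1).
Iteration 2: join on id=4 -> alice (id 4, parent_dir=3, lev 2).
Iteration 3: join on id=3 -> log (id 3, parent_dir=2, lev 3).
Iteration 4: join on id=2 -> lib (id 2, parent_dir=1, lev 4).
Iteration 5: join on id=1 -> bin (id 1, parent_dir=NULL, lev 5).
Iteration 6: parent_dir is NULL; no match; recursion stops.
lev values: 0, 1, 2, 3, 4, 5; the maximum is 5.

5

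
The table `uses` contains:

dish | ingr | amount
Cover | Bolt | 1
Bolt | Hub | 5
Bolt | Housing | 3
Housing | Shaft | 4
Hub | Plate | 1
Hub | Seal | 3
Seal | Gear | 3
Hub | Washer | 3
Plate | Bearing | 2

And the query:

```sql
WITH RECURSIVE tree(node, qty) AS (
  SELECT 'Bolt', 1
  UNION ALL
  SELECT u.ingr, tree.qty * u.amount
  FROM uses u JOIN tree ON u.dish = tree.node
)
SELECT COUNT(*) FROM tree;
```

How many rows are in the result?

Base: (Bolt, qty=1).
Iteration 1: components of {Bolt} -> Housing = 1*3 = 3, Hub = 1*5 = 5.
Iteration 2: components of {Housing,Hub} -> Plate = 5*1 = 5, Seal = 5*3 = 15, Shaft = 3*4 = 12, Washer = 5*3 = 15.
Iteration 3: components of {Plate,Seal,Shaft,Washer} -> Bearing = 5*2 = 10, Gear = 15*3 = 45.
Iteration 4: no further components; recursion stops.
Total rows emitted: 9.

9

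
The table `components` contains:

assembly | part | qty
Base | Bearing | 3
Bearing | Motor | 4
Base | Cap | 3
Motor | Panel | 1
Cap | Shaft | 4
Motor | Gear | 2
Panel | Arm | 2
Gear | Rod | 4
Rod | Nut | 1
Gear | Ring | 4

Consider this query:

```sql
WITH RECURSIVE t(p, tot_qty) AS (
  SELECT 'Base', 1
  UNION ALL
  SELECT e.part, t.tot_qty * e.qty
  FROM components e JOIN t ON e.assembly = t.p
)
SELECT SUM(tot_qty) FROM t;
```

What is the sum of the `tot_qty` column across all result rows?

379

Base: (Base, tot_qty=1).
Iteration 1: components of {Base} -> Bearing = 1*3 = 3, Cap = 1*3 = 3.
Iteration 2: components of {Bearing,Cap} -> Motor = 3*4 = 12, Shaft = 3*4 = 12.
Iteration 3: components of {Motor,Shaft} -> Gear = 12*2 = 24, Panel = 12*1 = 12.
Iteration 4: components of {Gear,Panel} -> Arm = 12*2 = 24, Ring = 24*4 = 96, Rod = 24*4 = 96.
Iteration 5: components of {Arm,Ring,Rod} -> Nut = 96*1 = 96.
Iteration 6: no further components; recursion stops.
SUM(tot_qty) = 1 + 3 + 3 + 12 + 12 + 12 + 24 + 24 + 96 + 96 + 96 = 379.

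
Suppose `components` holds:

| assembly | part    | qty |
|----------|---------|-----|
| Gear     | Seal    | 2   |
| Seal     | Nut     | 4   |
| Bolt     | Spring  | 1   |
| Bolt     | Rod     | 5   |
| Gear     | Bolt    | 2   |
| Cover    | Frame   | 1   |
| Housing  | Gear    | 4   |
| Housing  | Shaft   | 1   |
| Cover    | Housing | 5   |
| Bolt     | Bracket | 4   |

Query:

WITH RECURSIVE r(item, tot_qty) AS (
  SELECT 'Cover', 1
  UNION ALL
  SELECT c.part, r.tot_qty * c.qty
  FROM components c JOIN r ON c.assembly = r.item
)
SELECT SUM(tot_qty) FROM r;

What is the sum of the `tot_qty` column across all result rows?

Base: (Cover, tot_qty=1).
Iteration 1: components of {Cover} -> Frame = 1*1 = 1, Housing = 1*5 = 5.
Iteration 2: components of {Frame,Housing} -> Gear = 5*4 = 20, Shaft = 5*1 = 5.
Iteration 3: components of {Gear,Shaft} -> Bolt = 20*2 = 40, Seal = 20*2 = 40.
Iteration 4: components of {Bolt,Seal} -> Bracket = 40*4 = 160, Nut = 40*4 = 160, Rod = 40*5 = 200, Spring = 40*1 = 40.
Iteration 5: no further components; recursion stops.
SUM(tot_qty) = 1 + 5 + 1 + 20 + 5 + 40 + 40 + 160 + 200 + 160 + 40 = 672.

672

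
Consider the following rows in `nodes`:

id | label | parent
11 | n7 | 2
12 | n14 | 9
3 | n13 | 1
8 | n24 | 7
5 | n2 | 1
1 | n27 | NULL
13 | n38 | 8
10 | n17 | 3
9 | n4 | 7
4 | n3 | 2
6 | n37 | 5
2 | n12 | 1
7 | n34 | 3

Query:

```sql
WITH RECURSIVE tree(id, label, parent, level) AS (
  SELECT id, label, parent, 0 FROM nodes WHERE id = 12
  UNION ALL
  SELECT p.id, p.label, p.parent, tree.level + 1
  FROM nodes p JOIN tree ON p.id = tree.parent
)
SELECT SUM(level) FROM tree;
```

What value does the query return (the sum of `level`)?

Base: id=12 (n14), parent=9, level 0.
Iteration 1: join on id=9 -> n4 (id 9, parent=7, level 1).
Iteration 2: join on id=7 -> n34 (id 7, parent=3, level 2).
Iteration 3: join on id=3 -> n13 (id 3, parent=1, level 3).
Iteration 4: join on id=1 -> n27 (id 1, parent=NULL, level 4).
Iteration 5: parent is NULL; no match; recursion stops.
SUM(level) = 0 + 1 + 2 + 3 + 4 = 10.

10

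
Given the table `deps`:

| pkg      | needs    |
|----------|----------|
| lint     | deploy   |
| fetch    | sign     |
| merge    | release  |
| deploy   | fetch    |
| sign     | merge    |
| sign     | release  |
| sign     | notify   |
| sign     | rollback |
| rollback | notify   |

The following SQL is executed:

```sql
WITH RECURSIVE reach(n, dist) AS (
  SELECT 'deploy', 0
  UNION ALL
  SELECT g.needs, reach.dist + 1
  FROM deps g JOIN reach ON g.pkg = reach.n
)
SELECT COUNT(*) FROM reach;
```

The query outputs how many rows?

9

Base: (deploy, dist=0).
Iteration 1: edges from {deploy} -> (fetch, dist=1).
Iteration 2: edges from {fetch} -> (sign, dist=2).
Iteration 3: edges from {sign} -> (merge, dist=3), (notify, dist=3), (release, dist=3), (rollback, dist=3).
Iteration 4: edges from {merge,notify,release,rollback} -> (notify, dist=4), (release, dist=4).
Iteration 5: no outgoing edges from {notify,release}; recursion stops.
Total rows emitted: 9.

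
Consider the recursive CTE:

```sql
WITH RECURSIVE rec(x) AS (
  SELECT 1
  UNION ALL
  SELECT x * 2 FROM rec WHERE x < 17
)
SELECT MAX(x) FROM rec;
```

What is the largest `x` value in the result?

Base: x=1.
Iteration 1: 1 < 17 holds -> x = 1 * 2 = 2.
Iteration 2: 2 < 17 holds -> x = 2 * 2 = 4.
Iteration 3: 4 < 17 holds -> x = 4 * 2 = 8.
Iteration 4: 8 < 17 holds -> x = 8 * 2 = 16.
Iteration 5: 16 < 17 holds -> x = 16 * 2 = 32.
Iteration 6: 32 < 17 fails; recursion stops.
x values: 1, 2, 4, 8, 16, 32; the maximum is 32.

32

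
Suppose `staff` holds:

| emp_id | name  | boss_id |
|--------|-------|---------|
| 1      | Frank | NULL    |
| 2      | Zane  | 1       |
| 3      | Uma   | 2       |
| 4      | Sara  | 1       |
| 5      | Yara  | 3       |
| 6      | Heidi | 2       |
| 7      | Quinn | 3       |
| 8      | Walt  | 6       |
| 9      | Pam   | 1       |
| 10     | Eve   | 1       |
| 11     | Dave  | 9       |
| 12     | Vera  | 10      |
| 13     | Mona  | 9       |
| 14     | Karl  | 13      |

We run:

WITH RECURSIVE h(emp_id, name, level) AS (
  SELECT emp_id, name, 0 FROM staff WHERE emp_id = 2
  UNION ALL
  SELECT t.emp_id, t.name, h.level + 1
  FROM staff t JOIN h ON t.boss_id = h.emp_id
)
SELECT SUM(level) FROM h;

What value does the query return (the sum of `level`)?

Base: emp_id=2 (Zane) at level 0.
Iteration 1: rows with boss_id in {2} -> Uma (id 3, level 1), Heidi (id 6, level 1).
Iteration 2: rows with boss_id in {3,6} -> Yara (id 5, level 2), Quinn (id 7, level 2), Walt (id 8, level 2).
Iteration 3: no rows with boss_id in {5,7,8}; recursion stops.
SUM(level) = 0 + 1 + 1 + 2 + 2 + 2 = 8.

8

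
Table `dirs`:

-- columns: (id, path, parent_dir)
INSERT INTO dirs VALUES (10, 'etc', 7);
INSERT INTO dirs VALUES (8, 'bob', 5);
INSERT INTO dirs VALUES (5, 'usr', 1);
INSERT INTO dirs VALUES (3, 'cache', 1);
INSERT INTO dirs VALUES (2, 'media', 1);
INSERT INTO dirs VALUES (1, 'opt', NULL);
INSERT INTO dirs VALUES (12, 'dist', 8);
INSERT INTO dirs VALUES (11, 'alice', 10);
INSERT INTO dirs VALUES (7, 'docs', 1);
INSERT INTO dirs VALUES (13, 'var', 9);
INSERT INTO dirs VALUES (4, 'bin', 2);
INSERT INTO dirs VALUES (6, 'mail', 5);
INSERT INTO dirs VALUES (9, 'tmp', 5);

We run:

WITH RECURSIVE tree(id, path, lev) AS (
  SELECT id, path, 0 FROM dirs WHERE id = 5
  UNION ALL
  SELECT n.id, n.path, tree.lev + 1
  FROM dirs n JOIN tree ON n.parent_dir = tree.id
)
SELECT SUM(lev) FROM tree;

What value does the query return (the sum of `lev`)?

Base: id=5 (usr) at lev 0.
Iteration 1: rows with parent_dir in {5} -> mail (id 6, lev 1), bob (id 8, lev 1), tmp (id 9, lev 1).
Iteration 2: rows with parent_dir in {6,8,9} -> dist (id 12, lev 2), var (id 13, lev 2).
Iteration 3: no rows with parent_dir in {12,13}; recursion stops.
SUM(lev) = 0 + 1 + 1 + 1 + 2 + 2 = 7.

7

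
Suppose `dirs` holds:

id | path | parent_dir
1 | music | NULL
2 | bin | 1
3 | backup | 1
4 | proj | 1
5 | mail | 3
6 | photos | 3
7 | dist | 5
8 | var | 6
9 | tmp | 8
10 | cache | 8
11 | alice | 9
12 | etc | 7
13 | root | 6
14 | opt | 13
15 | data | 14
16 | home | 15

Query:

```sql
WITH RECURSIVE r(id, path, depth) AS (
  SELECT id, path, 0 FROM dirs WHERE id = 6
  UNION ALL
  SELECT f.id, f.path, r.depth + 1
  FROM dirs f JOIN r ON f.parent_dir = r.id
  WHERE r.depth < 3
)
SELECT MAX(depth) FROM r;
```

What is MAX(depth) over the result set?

3

Base: id=6 (photos) at depth 0.
Iteration 1: rows with parent_dir in {6} -> var (id 8, depth 1), root (id 13, depth 1).
Iteration 2: rows with parent_dir in {8,13} -> tmp (id 9, depth 2), cache (id 10, depth 2), opt (id 14, depth 2).
Iteration 3: rows with parent_dir in {9,10,14} -> alice (id 11, depth 3), data (id 15, depth 3).
Iteration 4: depth < 3 fails for all current rows; recursion stops.
depth values: 0, 1, 1, 2, 2, 2, 3, 3; the maximum is 3.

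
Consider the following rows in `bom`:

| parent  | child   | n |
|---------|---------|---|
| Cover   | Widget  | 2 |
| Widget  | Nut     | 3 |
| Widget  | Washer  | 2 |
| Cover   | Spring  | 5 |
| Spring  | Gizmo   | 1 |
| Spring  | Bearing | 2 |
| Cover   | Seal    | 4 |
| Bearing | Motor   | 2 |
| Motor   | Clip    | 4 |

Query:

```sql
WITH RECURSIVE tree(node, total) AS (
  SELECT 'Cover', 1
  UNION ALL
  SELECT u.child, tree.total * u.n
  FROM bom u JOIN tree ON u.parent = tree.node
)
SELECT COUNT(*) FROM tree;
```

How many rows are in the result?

10

Base: (Cover, total=1).
Iteration 1: components of {Cover} -> Seal = 1*4 = 4, Spring = 1*5 = 5, Widget = 1*2 = 2.
Iteration 2: components of {Seal,Spring,Widget} -> Bearing = 5*2 = 10, Gizmo = 5*1 = 5, Nut = 2*3 = 6, Washer = 2*2 = 4.
Iteration 3: components of {Bearing,Gizmo,Nut,Washer} -> Motor = 10*2 = 20.
Iteration 4: components of {Motor} -> Clip = 20*4 = 80.
Iteration 5: no further components; recursion stops.
Total rows emitted: 10.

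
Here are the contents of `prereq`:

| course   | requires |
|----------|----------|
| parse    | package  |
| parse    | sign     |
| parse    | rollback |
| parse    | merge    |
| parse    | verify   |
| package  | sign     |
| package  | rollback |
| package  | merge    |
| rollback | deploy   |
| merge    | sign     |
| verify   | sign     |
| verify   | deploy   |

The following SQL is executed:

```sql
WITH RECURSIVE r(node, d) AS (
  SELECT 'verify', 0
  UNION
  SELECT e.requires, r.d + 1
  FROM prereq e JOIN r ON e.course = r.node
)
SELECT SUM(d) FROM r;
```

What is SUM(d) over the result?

2

Base: (verify, d=0).
Iteration 1: edges from {verify} -> (deploy, d=1), (sign, d=1).
Iteration 2: no outgoing edges from {deploy,sign}; recursion stops.
SUM(d) = 0 + 1 + 1 = 2.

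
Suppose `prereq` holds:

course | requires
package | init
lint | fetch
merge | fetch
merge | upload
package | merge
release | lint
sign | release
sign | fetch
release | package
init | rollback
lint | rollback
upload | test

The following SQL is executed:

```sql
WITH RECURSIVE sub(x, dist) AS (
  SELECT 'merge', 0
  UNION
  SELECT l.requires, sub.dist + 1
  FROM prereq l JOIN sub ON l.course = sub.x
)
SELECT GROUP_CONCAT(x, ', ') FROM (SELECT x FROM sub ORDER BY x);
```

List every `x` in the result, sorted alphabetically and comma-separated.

fetch, merge, test, upload

Base: (merge, dist=0).
Iteration 1: edges from {merge} -> (fetch, dist=1), (upload, dist=1).
Iteration 2: edges from {fetch,upload} -> (test, dist=2).
Iteration 3: no outgoing edges from {test}; recursion stops.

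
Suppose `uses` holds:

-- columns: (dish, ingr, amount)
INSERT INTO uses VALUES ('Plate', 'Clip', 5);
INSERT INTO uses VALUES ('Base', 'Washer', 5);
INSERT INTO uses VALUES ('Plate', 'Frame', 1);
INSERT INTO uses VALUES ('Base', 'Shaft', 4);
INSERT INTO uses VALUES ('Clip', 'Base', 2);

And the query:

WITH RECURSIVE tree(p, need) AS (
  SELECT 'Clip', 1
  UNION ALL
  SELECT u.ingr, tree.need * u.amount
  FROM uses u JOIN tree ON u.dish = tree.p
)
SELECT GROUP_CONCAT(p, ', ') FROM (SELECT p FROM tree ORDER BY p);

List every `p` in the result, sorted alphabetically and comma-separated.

Base: (Clip, need=1).
Iteration 1: components of {Clip} -> Base = 1*2 = 2.
Iteration 2: components of {Base} -> Shaft = 2*4 = 8, Washer = 2*5 = 10.
Iteration 3: no further components; recursion stops.

Base, Clip, Shaft, Washer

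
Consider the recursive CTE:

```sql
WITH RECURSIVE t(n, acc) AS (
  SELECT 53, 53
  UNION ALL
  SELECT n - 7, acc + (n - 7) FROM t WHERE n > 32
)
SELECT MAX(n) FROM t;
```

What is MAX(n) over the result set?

Base: n=53, acc=53.
Iteration 1: 53 > 32 holds -> n = 53 - 7 = 46, acc = 53 + 46 = 99.
Iteration 2: 46 > 32 holds -> n = 46 - 7 = 39, acc = 99 + 39 = 138.
Iteration 3: 39 > 32 holds -> n = 39 - 7 = 32, acc = 138 + 32 = 170.
Iteration 4: 32 > 32 fails; recursion stops.
n values: 53, 46, 39, 32; the maximum is 53.

53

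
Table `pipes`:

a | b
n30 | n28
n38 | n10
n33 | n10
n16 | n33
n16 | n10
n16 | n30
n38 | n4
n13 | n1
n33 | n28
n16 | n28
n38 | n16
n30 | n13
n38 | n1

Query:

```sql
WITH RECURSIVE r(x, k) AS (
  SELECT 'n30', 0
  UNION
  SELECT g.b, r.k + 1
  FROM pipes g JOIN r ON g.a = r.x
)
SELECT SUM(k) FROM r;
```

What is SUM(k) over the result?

Base: (n30, k=0).
Iteration 1: edges from {n30} -> (n13, k=1), (n28, k=1).
Iteration 2: edges from {n13,n28} -> (n1, k=2).
Iteration 3: no outgoing edges from {n1}; recursion stops.
SUM(k) = 0 + 1 + 1 + 2 = 4.

4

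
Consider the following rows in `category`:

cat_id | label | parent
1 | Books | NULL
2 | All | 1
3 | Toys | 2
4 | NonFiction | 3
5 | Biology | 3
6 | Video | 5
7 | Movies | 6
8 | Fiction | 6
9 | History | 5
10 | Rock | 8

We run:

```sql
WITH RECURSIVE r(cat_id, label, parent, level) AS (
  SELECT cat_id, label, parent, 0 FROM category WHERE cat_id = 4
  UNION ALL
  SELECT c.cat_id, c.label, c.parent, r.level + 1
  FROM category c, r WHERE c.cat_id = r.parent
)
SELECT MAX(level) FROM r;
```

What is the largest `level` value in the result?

Base: cat_id=4 (NonFiction), parent=3, level 0.
Iteration 1: join on cat_id=3 -> Toys (id 3, parent=2, level 1).
Iteration 2: join on cat_id=2 -> All (id 2, parent=1, level 2).
Iteration 3: join on cat_id=1 -> Books (id 1, parent=NULL, level 3).
Iteration 4: parent is NULL; no match; recursion stops.
level values: 0, 1, 2, 3; the maximum is 3.

3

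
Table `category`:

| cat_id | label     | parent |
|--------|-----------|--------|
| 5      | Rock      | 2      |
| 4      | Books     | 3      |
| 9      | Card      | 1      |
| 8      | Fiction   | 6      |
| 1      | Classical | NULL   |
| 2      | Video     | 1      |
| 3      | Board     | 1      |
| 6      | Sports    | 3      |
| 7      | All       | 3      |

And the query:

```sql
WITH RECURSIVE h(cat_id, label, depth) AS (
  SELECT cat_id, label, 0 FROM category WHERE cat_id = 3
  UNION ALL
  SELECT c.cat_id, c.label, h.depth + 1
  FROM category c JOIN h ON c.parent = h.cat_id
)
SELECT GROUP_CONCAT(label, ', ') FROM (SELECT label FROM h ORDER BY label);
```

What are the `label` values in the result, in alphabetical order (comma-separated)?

Base: cat_id=3 (Board) at depth 0.
Iteration 1: rows with parent in {3} -> Books (id 4, depth 1), Sports (id 6, depth 1), All (id 7, depth 1).
Iteration 2: rows with parent in {4,6,7} -> Fiction (id 8, depth 2).
Iteration 3: no rows with parent in {8}; recursion stops.

All, Board, Books, Fiction, Sports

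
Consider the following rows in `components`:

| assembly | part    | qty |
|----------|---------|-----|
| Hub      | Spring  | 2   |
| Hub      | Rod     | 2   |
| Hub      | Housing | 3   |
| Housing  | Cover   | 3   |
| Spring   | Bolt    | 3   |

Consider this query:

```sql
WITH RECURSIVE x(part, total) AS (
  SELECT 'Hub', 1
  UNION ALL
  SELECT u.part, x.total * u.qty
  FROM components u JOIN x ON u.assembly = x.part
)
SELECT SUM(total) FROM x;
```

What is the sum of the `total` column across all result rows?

Base: (Hub, total=1).
Iteration 1: components of {Hub} -> Housing = 1*3 = 3, Rod = 1*2 = 2, Spring = 1*2 = 2.
Iteration 2: components of {Housing,Rod,Spring} -> Bolt = 2*3 = 6, Cover = 3*3 = 9.
Iteration 3: no further components; recursion stops.
SUM(total) = 1 + 2 + 2 + 3 + 6 + 9 = 23.

23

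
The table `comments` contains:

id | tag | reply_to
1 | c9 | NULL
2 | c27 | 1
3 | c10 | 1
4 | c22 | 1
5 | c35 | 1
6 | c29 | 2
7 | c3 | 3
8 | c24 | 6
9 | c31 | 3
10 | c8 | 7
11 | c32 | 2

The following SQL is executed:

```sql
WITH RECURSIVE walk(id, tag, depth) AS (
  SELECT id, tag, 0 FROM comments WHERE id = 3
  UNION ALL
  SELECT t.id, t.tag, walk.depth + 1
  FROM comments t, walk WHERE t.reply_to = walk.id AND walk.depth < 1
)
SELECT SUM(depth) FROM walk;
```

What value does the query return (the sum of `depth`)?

Base: id=3 (c10) at depth 0.
Iteration 1: rows with reply_to in {3} -> c3 (id 7, depth 1), c31 (id 9, depth 1).
Iteration 2: depth < 1 fails for all current rows; recursion stops.
SUM(depth) = 0 + 1 + 1 = 2.

2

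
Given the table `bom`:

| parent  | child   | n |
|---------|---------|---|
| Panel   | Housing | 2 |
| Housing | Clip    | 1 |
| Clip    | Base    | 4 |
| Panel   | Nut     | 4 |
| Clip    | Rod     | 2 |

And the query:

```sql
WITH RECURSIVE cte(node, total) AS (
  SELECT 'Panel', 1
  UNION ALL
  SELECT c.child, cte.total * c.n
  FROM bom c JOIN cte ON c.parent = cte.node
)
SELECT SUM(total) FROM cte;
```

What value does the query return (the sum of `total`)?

Base: (Panel, total=1).
Iteration 1: components of {Panel} -> Housing = 1*2 = 2, Nut = 1*4 = 4.
Iteration 2: components of {Housing,Nut} -> Clip = 2*1 = 2.
Iteration 3: components of {Clip} -> Base = 2*4 = 8, Rod = 2*2 = 4.
Iteration 4: no further components; recursion stops.
SUM(total) = 1 + 2 + 4 + 2 + 8 + 4 = 21.

21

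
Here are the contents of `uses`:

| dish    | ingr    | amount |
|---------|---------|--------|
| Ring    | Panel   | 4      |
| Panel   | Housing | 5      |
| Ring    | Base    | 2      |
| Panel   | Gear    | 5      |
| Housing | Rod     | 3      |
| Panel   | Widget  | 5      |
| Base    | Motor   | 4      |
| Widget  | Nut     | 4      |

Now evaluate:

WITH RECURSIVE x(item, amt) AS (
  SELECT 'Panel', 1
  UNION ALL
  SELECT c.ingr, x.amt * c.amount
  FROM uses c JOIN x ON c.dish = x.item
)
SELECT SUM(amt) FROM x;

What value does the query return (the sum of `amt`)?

Base: (Panel, amt=1).
Iteration 1: components of {Panel} -> Gear = 1*5 = 5, Housing = 1*5 = 5, Widget = 1*5 = 5.
Iteration 2: components of {Gear,Housing,Widget} -> Nut = 5*4 = 20, Rod = 5*3 = 15.
Iteration 3: no further components; recursion stops.
SUM(amt) = 1 + 5 + 5 + 5 + 15 + 20 = 51.

51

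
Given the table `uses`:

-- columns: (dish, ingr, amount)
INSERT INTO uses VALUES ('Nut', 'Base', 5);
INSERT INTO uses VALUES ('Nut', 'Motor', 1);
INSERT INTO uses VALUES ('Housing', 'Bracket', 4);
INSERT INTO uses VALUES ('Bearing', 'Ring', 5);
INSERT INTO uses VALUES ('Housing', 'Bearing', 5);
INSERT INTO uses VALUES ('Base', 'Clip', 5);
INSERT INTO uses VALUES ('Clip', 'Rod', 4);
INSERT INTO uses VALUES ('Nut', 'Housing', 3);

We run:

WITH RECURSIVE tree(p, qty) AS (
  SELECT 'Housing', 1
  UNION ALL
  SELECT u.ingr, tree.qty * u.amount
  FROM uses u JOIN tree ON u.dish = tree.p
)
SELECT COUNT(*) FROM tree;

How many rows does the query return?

Base: (Housing, qty=1).
Iteration 1: components of {Housing} -> Bearing = 1*5 = 5, Bracket = 1*4 = 4.
Iteration 2: components of {Bearing,Bracket} -> Ring = 5*5 = 25.
Iteration 3: no further components; recursion stops.
Total rows emitted: 4.

4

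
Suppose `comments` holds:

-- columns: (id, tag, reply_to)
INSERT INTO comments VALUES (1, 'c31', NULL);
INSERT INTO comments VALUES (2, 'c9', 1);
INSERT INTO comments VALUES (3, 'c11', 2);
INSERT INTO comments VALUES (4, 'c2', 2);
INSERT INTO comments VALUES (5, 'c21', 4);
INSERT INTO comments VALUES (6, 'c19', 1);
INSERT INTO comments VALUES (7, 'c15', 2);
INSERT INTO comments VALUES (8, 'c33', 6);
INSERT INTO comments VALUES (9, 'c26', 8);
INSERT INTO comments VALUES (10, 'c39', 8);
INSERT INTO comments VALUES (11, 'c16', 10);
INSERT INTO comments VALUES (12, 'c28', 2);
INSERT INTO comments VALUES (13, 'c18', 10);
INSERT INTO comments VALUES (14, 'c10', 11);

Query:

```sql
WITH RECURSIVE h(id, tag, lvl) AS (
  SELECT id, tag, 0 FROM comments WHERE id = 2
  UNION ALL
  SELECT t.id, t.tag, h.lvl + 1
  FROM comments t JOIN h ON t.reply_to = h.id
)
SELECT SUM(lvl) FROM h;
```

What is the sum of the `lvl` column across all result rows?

Base: id=2 (c9) at lvl 0.
Iteration 1: rows with reply_to in {2} -> c11 (id 3, lvl 1), c2 (id 4, lvl 1), c15 (id 7, lvl 1), c28 (id 12, lvl 1).
Iteration 2: rows with reply_to in {3,4,7,12} -> c21 (id 5, lvl 2).
Iteration 3: no rows with reply_to in {5}; recursion stops.
SUM(lvl) = 0 + 1 + 1 + 1 + 1 + 2 = 6.

6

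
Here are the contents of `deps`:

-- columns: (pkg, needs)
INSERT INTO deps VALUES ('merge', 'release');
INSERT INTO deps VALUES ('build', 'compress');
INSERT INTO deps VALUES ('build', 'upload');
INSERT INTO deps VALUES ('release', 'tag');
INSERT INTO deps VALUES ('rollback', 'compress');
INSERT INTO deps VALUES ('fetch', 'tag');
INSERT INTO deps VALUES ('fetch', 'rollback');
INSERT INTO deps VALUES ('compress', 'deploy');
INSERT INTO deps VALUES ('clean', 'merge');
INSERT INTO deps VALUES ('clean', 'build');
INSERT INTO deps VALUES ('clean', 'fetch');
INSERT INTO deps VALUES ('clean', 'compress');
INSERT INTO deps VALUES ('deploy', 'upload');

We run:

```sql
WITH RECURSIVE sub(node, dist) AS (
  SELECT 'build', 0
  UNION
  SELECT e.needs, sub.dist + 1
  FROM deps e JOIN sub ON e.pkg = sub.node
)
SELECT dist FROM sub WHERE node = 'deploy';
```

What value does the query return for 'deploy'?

Base: (build, dist=0).
Iteration 1: edges from {build} -> (compress, dist=1), (upload, dist=1).
Iteration 2: edges from {compress,upload} -> (deploy, dist=2).
Iteration 3: edges from {deploy} -> (upload, dist=3).
Iteration 4: no outgoing edges from {upload}; recursion stops.

2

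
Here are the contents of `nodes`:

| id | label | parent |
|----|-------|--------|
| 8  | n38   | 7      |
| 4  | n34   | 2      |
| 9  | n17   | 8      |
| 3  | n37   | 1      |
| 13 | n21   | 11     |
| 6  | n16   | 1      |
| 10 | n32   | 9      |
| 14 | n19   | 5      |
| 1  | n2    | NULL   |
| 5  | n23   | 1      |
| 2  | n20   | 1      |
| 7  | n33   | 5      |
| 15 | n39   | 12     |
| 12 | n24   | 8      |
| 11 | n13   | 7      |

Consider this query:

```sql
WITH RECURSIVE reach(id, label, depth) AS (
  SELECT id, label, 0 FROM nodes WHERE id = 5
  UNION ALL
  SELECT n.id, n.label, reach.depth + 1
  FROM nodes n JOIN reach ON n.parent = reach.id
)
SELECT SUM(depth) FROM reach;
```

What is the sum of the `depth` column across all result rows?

Base: id=5 (n23) at depth 0.
Iteration 1: rows with parent in {5} -> n33 (id 7, depth 1), n19 (id 14, depth 1).
Iteration 2: rows with parent in {7,14} -> n38 (id 8, depth 2), n13 (id 11, depth 2).
Iteration 3: rows with parent in {8,11} -> n17 (id 9, depth 3), n24 (id 12, depth 3), n21 (id 13, depth 3).
Iteration 4: rows with parent in {9,12,13} -> n32 (id 10, depth 4), n39 (id 15, depth 4).
Iteration 5: no rows with parent in {10,15}; recursion stops.
SUM(depth) = 0 + 1 + 1 + 2 + 2 + 3 + 3 + 3 + 4 + 4 = 23.

23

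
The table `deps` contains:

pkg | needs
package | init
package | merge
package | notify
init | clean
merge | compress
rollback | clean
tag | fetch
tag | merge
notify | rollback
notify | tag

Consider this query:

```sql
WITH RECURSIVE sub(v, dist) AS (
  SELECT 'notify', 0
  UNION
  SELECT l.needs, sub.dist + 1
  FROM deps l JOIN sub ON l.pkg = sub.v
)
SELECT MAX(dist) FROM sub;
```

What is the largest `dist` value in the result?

Base: (notify, dist=0).
Iteration 1: edges from {notify} -> (rollback, dist=1), (tag, dist=1).
Iteration 2: edges from {rollback,tag} -> (clean, dist=2), (fetch, dist=2), (merge, dist=2).
Iteration 3: edges from {clean,fetch,merge} -> (compress, dist=3).
Iteration 4: no outgoing edges from {compress}; recursion stops.
dist values: 0, 1, 1, 2, 2, 2, 3; the maximum is 3.

3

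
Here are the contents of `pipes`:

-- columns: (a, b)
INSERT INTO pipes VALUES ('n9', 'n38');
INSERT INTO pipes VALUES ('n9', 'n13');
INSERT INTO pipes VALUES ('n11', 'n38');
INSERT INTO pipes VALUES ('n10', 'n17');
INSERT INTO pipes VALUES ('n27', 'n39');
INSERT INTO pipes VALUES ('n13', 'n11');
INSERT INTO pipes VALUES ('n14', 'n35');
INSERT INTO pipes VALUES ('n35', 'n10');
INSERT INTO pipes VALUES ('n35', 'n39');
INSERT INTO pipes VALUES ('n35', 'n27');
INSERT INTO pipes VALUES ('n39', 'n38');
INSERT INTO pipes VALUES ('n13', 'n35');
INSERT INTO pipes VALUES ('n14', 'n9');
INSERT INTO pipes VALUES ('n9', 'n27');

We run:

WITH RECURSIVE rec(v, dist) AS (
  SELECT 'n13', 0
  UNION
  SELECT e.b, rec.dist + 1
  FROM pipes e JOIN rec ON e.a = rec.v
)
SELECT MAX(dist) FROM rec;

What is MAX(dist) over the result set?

Base: (n13, dist=0).
Iteration 1: edges from {n13} -> (n11, dist=1), (n35, dist=1).
Iteration 2: edges from {n11,n35} -> (n10, dist=2), (n27, dist=2), (n38, dist=2), (n39, dist=2).
Iteration 3: edges from {n10,n27,n38,n39} -> (n17, dist=3), (n38, dist=3), (n39, dist=3).
Iteration 4: edges from {n17,n38,n39} -> (n38, dist=4).
Iteration 5: no outgoing edges from {n38}; recursion stops.
dist values: 0, 1, 1, 2, 2, 2, 2, 3, 3, 3, 4; the maximum is 4.

4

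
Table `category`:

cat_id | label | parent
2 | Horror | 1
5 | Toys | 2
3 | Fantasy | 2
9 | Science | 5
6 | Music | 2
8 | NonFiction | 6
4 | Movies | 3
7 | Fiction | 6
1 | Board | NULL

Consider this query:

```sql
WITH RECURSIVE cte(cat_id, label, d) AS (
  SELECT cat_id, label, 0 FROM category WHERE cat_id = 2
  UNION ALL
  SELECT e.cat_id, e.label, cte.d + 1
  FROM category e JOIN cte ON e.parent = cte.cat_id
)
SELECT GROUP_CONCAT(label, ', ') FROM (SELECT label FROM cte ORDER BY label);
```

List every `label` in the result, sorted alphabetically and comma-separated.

Fantasy, Fiction, Horror, Movies, Music, NonFiction, Science, Toys

Base: cat_id=2 (Horror) at d 0.
Iteration 1: rows with parent in {2} -> Fantasy (id 3, d 1), Toys (id 5, d 1), Music (id 6, d 1).
Iteration 2: rows with parent in {3,5,6} -> Movies (id 4, d 2), Fiction (id 7, d 2), NonFiction (id 8, d 2), Science (id 9, d 2).
Iteration 3: no rows with parent in {4,7,8,9}; recursion stops.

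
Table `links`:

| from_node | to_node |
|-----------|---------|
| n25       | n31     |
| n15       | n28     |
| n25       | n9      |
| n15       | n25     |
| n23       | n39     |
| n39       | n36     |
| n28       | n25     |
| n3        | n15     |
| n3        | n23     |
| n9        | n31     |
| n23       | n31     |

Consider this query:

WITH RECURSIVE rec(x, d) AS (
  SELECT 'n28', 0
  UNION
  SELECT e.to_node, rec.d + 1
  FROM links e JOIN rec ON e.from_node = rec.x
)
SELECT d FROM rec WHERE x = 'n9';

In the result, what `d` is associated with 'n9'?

Base: (n28, d=0).
Iteration 1: edges from {n28} -> (n25, d=1).
Iteration 2: edges from {n25} -> (n31, d=2), (n9, d=2).
Iteration 3: edges from {n31,n9} -> (n31, d=3).
Iteration 4: no outgoing edges from {n31}; recursion stops.

2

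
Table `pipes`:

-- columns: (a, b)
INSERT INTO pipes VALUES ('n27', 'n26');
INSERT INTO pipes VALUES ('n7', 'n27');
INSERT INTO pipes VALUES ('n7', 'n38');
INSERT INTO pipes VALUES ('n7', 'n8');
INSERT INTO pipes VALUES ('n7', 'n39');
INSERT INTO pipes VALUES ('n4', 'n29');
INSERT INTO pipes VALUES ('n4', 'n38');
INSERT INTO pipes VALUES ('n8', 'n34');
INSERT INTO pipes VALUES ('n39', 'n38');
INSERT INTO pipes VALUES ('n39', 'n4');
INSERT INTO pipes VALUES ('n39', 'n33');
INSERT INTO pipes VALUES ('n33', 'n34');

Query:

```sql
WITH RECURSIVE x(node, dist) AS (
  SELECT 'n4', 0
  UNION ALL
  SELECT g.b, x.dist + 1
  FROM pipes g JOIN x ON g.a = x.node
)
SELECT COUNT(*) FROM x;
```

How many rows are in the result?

3

Base: (n4, dist=0).
Iteration 1: edges from {n4} -> (n29, dist=1), (n38, dist=1).
Iteration 2: no outgoing edges from {n29,n38}; recursion stops.
Total rows emitted: 3.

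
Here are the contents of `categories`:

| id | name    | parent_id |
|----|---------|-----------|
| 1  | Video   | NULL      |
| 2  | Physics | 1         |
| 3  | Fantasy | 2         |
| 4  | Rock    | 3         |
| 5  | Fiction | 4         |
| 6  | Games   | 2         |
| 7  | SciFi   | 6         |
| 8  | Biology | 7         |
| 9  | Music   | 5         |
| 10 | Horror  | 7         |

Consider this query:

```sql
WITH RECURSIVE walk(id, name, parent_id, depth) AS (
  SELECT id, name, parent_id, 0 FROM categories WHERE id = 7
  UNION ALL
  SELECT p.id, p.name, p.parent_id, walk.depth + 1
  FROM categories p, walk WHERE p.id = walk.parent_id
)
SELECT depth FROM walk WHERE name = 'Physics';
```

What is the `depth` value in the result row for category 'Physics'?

Base: id=7 (SciFi), parent_id=6, depth 0.
Iteration 1: join on id=6 -> Games (id 6, parent_id=2, depth 1).
Iteration 2: join on id=2 -> Physics (id 2, parent_id=1, depth 2).
Iteration 3: join on id=1 -> Video (id 1, parent_id=NULL, depth 3).
Iteration 4: parent_id is NULL; no match; recursion stops.

2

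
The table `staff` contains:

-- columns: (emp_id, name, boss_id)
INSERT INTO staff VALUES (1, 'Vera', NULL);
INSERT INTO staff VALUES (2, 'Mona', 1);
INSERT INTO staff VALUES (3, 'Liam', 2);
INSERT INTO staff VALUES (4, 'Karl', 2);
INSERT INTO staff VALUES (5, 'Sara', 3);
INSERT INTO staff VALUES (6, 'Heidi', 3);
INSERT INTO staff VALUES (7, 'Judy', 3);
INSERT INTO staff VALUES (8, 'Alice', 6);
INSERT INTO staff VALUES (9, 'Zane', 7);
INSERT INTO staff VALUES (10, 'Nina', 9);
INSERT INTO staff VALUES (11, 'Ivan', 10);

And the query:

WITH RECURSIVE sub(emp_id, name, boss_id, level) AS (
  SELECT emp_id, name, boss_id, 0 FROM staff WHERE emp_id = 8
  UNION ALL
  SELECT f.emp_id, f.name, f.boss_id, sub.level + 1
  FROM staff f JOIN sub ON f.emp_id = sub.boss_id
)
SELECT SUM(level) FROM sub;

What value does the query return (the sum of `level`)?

10

Base: emp_id=8 (Alice), boss_id=6, level 0.
Iteration 1: join on emp_id=6 -> Heidi (id 6, boss_id=3, level 1).
Iteration 2: join on emp_id=3 -> Liam (id 3, boss_id=2, level 2).
Iteration 3: join on emp_id=2 -> Mona (id 2, boss_id=1, level 3).
Iteration 4: join on emp_id=1 -> Vera (id 1, boss_id=NULL, level 4).
Iteration 5: boss_id is NULL; no match; recursion stops.
SUM(level) = 0 + 1 + 2 + 3 + 4 = 10.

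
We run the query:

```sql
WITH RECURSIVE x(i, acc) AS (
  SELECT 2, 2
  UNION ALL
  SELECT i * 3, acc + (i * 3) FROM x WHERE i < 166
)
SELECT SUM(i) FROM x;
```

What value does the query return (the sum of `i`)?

Base: i=2, acc=2.
Iteration 1: 2 < 166 holds -> i = 2 * 3 = 6, acc = 2 + 6 = 8.
Iteration 2: 6 < 166 holds -> i = 6 * 3 = 18, acc = 8 + 18 = 26.
Iteration 3: 18 < 166 holds -> i = 18 * 3 = 54, acc = 26 + 54 = 80.
Iteration 4: 54 < 166 holds -> i = 54 * 3 = 162, acc = 80 + 162 = 242.
Iteration 5: 162 < 166 holds -> i = 162 * 3 = 486, acc = 242 + 486 = 728.
Iteration 6: 486 < 166 fails; recursion stops.
SUM(i) = 2 + 6 + 18 + 54 + 162 + 486 = 728.

728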